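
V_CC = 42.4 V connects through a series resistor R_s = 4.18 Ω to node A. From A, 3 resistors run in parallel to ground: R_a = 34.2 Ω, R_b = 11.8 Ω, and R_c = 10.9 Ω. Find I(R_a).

Parallel bank: R_p = 1/(1/34.2 + 1/11.8 + 1/10.9) = 4.861 Ω.
Node voltage V_A = V_CC · R_p/(R_s + R_p) = 42.4 × 0.5377 = 22.80 V.
I(R_a) = V_A / R_a = 22.80/34.2 = 0.6666 A.

I ≈ 0.667 A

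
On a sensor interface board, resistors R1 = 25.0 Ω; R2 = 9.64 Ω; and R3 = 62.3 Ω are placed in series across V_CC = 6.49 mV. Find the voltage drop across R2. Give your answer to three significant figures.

V ≈ 0.645 mV

Total series resistance ΣR = 25.0 + 9.64 + 62.3 = 96.94 Ω.
V = V_CC · R/ΣR = 6.49 × 0.09944 = 0.6454 mV.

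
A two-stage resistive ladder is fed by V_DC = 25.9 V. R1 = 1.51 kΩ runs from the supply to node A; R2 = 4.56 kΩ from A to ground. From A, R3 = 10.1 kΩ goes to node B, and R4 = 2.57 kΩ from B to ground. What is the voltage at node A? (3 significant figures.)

Node A sees R2 in parallel with the series input of stage 2, R3 + R4 = 12.67 kΩ.
R2 ‖ (R3+R4) = 3.353 kΩ.
First divider: V_A = V_DC · 3.353/(1.51 + 3.353) = 17.86 V.

V_A ≈ 17.9 V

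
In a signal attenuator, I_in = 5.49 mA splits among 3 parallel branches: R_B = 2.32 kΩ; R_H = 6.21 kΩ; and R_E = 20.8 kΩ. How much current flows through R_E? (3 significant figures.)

Total conductance ΣG = 1/2.32 + 1/6.21 + 1/20.8 = 0.6401 (units of 1/kΩ).
R_E takes the fraction G_k/ΣG = 0.04808/0.6401 = 0.07510, so I = 5.49 × 0.07510 = 0.4123 mA.

I ≈ 0.412 mA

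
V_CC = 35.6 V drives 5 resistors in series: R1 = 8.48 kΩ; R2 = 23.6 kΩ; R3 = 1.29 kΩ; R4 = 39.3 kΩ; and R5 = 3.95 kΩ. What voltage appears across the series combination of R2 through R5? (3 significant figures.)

V ≈ 31.7 V

Total series resistance ΣR = 8.48 + 23.6 + 1.29 + 39.3 + 3.95 = 76.62 kΩ.
R_{R2..R5} = 23.6 + 1.29 + 39.3 + 3.95 = 68.14 kΩ.
V = V_CC · R/ΣR = 35.6 × 0.8893 = 31.66 V.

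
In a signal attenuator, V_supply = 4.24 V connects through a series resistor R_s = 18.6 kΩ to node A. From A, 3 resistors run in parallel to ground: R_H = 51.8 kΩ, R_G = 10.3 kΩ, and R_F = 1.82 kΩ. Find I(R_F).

Combine the parallel branches: R_p = (1/51.8 + 1/10.3 + 1/1.82)⁻¹ = 1.502 kΩ.
V_A by voltage divider: V_A = 4.24 × 1.502/(18.6 + 1.502) = 0.3168 V.
I(R_F) = V_A / R_F = 0.3168/1.82 = 0.1741 mA.
(Check via current divider: I_total = 0.2109 mA; share G_k/ΣG = 0.8252 → same result.)

I ≈ 0.174 mA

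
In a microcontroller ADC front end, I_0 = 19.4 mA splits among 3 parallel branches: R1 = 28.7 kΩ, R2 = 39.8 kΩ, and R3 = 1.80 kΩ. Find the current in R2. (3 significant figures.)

I ≈ 0.792 mA

Conductances: ΣG = 1/28.7 + 1/39.8 + 1/1.80 = 0.6155 (1/kΩ).
By the current-divider rule, I = I_0 · G_k/ΣG = 19.4 × 0.04082 = 0.7919 mA.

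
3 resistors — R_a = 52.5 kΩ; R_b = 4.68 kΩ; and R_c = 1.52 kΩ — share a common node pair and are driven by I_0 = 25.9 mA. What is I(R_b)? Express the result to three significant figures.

I ≈ 6.21 mA

ΣG = 1/52.5 + 1/4.68 + 1/1.52 = 0.8906.
R_b takes the fraction G_k/ΣG = 0.2137/0.8906 = 0.2399, so I = 25.9 × 0.2399 = 6.214 mA.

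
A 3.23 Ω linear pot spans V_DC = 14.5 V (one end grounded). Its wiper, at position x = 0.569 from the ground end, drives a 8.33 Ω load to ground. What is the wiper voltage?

V_out ≈ 7.53 V

Split the track: R_lower = x·R_p = 1.838 Ω, R_upper = (1−x)·R_p = 1.392 Ω.
Lower segment in parallel with the load: 1.838 ‖ 8.33 = 1.506 Ω.
V_out = 14.5 × 1.506/(1.392 + 1.506) = 7.534 V.
(Unloaded: V_out = x·V_DC = 8.25 V.)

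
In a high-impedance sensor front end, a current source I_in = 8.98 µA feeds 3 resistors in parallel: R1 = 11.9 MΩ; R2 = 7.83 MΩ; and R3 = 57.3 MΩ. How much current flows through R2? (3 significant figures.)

I ≈ 5.00 µA

ΣG = 1/11.9 + 1/7.83 + 1/57.3 = 0.2292.
By the current-divider rule, I = I_in · G_k/ΣG = 8.98 × 0.5572 = 5.004 µA.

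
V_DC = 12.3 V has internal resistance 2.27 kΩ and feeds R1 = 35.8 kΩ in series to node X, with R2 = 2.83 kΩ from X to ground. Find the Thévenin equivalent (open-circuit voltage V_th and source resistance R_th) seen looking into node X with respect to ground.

V_th ≈ 0.851 V, R_th ≈ 2.63 kΩ

R1' = 2.27 + 35.8 = 38.07 kΩ (source resistance + R1).
With X open, the divider is unloaded: V_th = 12.3 × 2.83/40.90 = 0.8511 V.
Zeroing V_DC shorts the top of R1' to ground, so R_th = R1' ‖ R2 = 2.634 kΩ.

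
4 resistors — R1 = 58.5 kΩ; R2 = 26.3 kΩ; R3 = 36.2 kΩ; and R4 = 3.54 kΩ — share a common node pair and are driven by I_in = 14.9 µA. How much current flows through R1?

I ≈ 0.697 µA

ΣG = 1/58.5 + 1/26.3 + 1/36.2 + 1/3.54 = 0.3652.
R1 takes the fraction G_k/ΣG = 0.01709/0.3652 = 0.04680, so I = 14.9 × 0.04680 = 0.6974 µA.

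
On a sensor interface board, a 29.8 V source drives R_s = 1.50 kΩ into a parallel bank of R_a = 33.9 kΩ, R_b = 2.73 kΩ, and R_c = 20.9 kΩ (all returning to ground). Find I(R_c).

Parallel bank: R_p = 1/(1/33.9 + 1/2.73 + 1/20.9) = 2.254 kΩ.
V_A by voltage divider: V_A = 29.8 × 2.254/(1.50 + 2.254) = 17.89 V.
I(R_c) = V_A / R_c = 17.89/20.9 = 0.8561 mA.
(Equivalently: I_total = 7.938 mA, then current-divider fraction G_k/ΣG = 0.1078.)

I ≈ 0.856 mA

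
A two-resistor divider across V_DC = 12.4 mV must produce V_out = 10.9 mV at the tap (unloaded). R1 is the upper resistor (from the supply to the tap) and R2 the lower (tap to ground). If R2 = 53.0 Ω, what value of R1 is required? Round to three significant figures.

The divider ratio is R2/(R1+R2) = 10.9/12.4 = 0.8790.
So R1 = R2 · (V_DC/V_out − 1) = 53.0 × (12.4/10.9 − 1) = 53.0 × 0.1376 = 7.294 Ω.

R1 ≈ 7.29 Ω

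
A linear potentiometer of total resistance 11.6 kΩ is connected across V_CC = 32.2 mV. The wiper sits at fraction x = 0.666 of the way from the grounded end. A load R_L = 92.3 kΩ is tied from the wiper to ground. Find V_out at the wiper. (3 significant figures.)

V_out ≈ 20.9 mV

Lower segment x·R_p = 7.726 kΩ; upper segment (1−x)·R_p = 3.874 kΩ.
R_L loads the lower segment: effective lower R = 7.129 kΩ.
V_out = 32.2 × 7.129/(3.874 + 7.129) = 20.86 mV.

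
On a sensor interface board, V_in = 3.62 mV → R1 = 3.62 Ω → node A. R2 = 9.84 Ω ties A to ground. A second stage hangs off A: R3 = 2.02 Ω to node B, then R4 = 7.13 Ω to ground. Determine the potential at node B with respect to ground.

V_B ≈ 1.60 mV

Node A sees R2 in parallel with the series input of stage 2, R3 + R4 = 9.150 Ω.
R2 ‖ (R3+R4) = 4.741 Ω.
First divider: V_A = V_in · 4.741/(3.62 + 4.741) = 2.053 mV.
Stage 2 is unloaded, so V_B = V_A · R4/(R3+R4) = 2.053 × 7.13/9.150 = 1.600 mV.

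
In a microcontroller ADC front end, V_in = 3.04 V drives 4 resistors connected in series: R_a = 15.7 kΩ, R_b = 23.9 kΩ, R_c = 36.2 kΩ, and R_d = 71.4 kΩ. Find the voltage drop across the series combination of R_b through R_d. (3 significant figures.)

V ≈ 2.72 V

Total series resistance ΣR = 15.7 + 23.9 + 36.2 + 71.4 = 147.2 kΩ.
R_{R_b..R_d} = 23.9 + 36.2 + 71.4 = 131.5 kΩ.
V = V_in · R/ΣR = 3.04 × 0.8933 = 2.716 V.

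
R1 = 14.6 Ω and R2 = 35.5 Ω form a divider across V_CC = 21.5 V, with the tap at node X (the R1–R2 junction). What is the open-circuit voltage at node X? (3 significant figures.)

Open-circuit (no load on X): V_th = V_CC · R2/(R1 + R2) = 21.5 × 35.5/(14.60 + 35.5) = 15.23 V.

V_th ≈ 15.2 V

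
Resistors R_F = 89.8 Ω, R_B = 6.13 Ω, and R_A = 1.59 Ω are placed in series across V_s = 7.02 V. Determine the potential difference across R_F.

V ≈ 6.46 V

ΣR = 89.8 + 6.13 + 1.59 = 97.52 Ω.
Voltage divider: V = V_s · (89.80 / 97.52) = 7.02 × 0.9208 = 6.464 V.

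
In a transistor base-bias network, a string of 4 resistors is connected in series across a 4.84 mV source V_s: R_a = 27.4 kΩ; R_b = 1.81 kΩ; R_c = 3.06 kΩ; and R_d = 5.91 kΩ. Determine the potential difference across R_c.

Series total: ΣR = 27.4 + 1.81 + 3.06 + 5.91 = 38.18 kΩ.
V = V_s · R/ΣR = 4.84 × 0.08015 = 0.3879 mV.

V ≈ 0.388 mV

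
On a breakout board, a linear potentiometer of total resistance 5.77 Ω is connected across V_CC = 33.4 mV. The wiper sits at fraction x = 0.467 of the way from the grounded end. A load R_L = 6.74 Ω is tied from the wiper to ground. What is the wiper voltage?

The pot divides into 3.075 Ω above the wiper and 2.695 Ω below.
Lower segment in parallel with the load: 2.695 ‖ 6.74 = 1.925 Ω.
Then V_out = V_CC · 1.925/(3.075 + 1.925) = 12.86 mV.

V_out ≈ 12.9 mV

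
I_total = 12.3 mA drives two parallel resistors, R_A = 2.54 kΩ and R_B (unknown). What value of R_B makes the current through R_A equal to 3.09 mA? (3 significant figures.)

The fraction through R_A equals R_B/(R_A+R_B).
3.09/12.3 = R_B/(R_A + R_B) → R_B = R_A · (0.2512)/(1 − 0.2512) = 2.54 × 0.3355 = 0.8522 kΩ.

R_B ≈ 0.852 kΩ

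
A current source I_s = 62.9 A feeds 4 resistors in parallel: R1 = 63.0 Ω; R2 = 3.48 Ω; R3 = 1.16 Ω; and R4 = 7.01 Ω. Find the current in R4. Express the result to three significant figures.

I ≈ 6.86 A

Total conductance ΣG = 1/63.0 + 1/3.48 + 1/1.16 + 1/7.01 = 1.308 (units of 1/Ω).
By the current-divider rule, I = I_s · G_k/ΣG = 62.9 × 0.1091 = 6.860 A.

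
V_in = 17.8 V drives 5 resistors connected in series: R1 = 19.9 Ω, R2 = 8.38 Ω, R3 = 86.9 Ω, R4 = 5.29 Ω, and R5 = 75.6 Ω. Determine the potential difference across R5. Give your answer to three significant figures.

Total series resistance ΣR = 19.9 + 8.38 + 86.9 + 5.29 + 75.6 = 196.1 Ω.
Voltage divider: V = V_in · (75.60 / 196.1) = 17.8 × 0.3856 = 6.863 V.

V ≈ 6.86 V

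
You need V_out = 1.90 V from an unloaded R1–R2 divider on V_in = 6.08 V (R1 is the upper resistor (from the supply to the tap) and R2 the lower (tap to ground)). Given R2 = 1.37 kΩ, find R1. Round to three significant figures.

V_out/V_in = R2/(R1+R2) = 0.3125.
Rearranging, R1 = R2·(1−k)/k = 1.37 × 2.200 = 3.014 kΩ.

R1 ≈ 3.01 kΩ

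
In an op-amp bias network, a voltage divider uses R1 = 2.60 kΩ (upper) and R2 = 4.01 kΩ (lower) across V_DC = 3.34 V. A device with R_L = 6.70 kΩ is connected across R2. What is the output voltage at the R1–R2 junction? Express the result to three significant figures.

R2 ‖ R_L = (4.01 × 6.70)/(4.01 + 6.70) = 2.509 kΩ.
Then V_out = V_DC · R2'/(R1 + R2') = 3.34 × 2.509/5.109 = 1.640 V.
(Unloaded it would be 2.03 V; the load pulls it down.)

V_out ≈ 1.64 V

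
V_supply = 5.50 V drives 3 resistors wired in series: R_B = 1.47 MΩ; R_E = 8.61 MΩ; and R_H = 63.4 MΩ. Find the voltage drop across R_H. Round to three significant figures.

V ≈ 4.75 V

Series total: ΣR = 1.47 + 8.61 + 63.4 = 73.48 MΩ.
Voltage divider: V = V_supply · (63.40 / 73.48) = 5.50 × 0.8628 = 4.746 V.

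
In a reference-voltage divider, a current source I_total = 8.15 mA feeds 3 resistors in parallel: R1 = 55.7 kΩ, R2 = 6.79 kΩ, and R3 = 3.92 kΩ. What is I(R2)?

I ≈ 2.86 mA

ΣG = 1/55.7 + 1/6.79 + 1/3.92 = 0.4203.
Current divider: I(R2) = I_total · G_k/ΣG = 8.15 × (0.1473/0.4203) = 8.15 × 0.3504 = 2.856 mA.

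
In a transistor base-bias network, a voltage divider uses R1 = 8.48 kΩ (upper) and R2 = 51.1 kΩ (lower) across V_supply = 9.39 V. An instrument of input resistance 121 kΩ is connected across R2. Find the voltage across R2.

V_out ≈ 7.60 V

First combine the lower leg with the load: R2 ‖ R_L = 35.93 kΩ.
Now apply the divider: V_out = 9.39 × 0.8090 = 7.597 V.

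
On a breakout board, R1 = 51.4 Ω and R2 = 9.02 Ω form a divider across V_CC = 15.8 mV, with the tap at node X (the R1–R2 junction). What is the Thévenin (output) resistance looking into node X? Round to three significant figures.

R_th ≈ 7.67 Ω

Zeroing V_CC shorts the top of R1 to ground, so R_th = R1 ‖ R2 = 7.673 Ω.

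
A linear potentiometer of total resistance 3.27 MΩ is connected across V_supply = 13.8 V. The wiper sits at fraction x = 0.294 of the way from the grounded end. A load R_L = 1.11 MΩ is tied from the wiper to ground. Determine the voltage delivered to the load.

V_out ≈ 2.52 V

Lower segment x·R_p = 0.9614 MΩ; upper segment (1−x)·R_p = 2.309 MΩ.
R_L loads the lower segment: effective lower R = 0.5152 MΩ.
Then V_out = V_supply · 0.5152/(2.309 + 0.5152) = 2.518 V.
(Unloaded: V_out = x·V_supply = 4.06 V.)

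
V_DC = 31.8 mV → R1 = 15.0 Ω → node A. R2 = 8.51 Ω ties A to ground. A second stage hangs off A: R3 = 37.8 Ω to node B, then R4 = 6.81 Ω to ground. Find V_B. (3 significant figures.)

The second stage (R3 + R4 = 44.61 Ω) loads node A in parallel with R2.
R2 ‖ (R3+R4) = 7.147 Ω.
V_A = 31.8 × 7.147/(15.0 + 7.147) = 10.26 mV.
V_B = V_A × 0.1527 = 1.567 mV.

V_B ≈ 1.57 mV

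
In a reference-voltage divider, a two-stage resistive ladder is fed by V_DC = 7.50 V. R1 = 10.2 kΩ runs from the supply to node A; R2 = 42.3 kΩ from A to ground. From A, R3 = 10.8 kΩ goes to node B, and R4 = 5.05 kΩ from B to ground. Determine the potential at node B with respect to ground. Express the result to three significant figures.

V_B ≈ 1.27 V

The second stage (R3 + R4 = 15.85 kΩ) loads node A in parallel with R2.
R2 ‖ (R3+R4) = 11.53 kΩ.
So V_A = 7.50 × 0.5306 = 3.979 V.
V_B = V_A × 0.3186 = 1.268 V.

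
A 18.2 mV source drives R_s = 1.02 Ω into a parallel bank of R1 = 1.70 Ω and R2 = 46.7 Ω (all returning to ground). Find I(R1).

Parallel bank: R_p = 1/(1/1.70 + 1/46.7) = 1.640 Ω.
V_A = 18.2 × 1.640/2.660 = 11.22 mV.
Branch current I = V_A/R1 = 11.22/1.70 = 6.601 mA.
(Equivalently: I_total = 6.841 mA, then current-divider fraction G_k/ΣG = 0.9649.)

I ≈ 6.60 mA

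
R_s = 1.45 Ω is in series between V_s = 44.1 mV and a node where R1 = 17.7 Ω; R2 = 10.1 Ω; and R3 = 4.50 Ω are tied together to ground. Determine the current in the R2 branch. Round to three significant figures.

Combine the parallel branches: R_p = (1/17.7 + 1/10.1 + 1/4.50)⁻¹ = 2.647 Ω.
V_A by voltage divider: V_A = 44.1 × 2.647/(1.45 + 2.647) = 28.49 mV.
Branch current I = V_A/R2 = 28.49/10.1 = 2.821 mA.

I ≈ 2.82 mA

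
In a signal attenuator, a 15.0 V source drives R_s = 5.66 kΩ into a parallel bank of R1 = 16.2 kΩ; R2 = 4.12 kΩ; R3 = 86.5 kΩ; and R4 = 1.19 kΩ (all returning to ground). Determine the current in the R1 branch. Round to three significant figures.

Equivalent of the parallel group: R_p = 0.8648 kΩ.
V_A by voltage divider: V_A = 15.0 × 0.8648/(5.66 + 0.8648) = 1.988 V.
Branch current I = V_A/R1 = 1.988/16.2 = 0.1227 mA.

I ≈ 0.123 mA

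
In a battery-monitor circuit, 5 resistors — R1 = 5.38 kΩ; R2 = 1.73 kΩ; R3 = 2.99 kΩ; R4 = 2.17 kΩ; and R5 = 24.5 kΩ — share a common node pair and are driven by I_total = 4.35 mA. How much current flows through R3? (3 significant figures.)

ΣG = 1/5.38 + 1/1.73 + 1/2.99 + 1/2.17 + 1/24.5 = 1.600.
Current divider: I(R3) = I_total · G_k/ΣG = 4.35 × (0.3344/1.600) = 4.35 × 0.2090 = 0.9093 mA.

I ≈ 0.909 mA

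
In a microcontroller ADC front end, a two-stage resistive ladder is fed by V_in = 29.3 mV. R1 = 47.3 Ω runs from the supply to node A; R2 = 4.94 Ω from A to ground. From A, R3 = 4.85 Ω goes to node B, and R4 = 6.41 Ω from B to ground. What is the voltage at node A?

The second stage (R3 + R4 = 11.26 Ω) loads node A in parallel with R2.
R2 ‖ (R3+R4) = 3.434 Ω.
So V_A = 29.3 × 0.06768 = 1.983 mV.

V_A ≈ 1.98 mV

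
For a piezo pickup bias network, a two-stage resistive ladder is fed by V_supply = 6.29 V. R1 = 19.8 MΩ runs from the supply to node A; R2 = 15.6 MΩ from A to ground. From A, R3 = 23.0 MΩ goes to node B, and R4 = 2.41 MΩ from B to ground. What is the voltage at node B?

V_B ≈ 0.196 V

Looking into the second stage from A: R3 + R4 = 25.41 MΩ appears in parallel with R2.
Effective lower resistance at A: R2 ‖ 25.41 = 9.666 MΩ.
V_A = 6.29 × 9.666/(19.8 + 9.666) = 2.063 V.
Then the unloaded second divider: V_B = V_A × R4/(R3+R4) = 2.063 × 0.09484 = 0.1957 V.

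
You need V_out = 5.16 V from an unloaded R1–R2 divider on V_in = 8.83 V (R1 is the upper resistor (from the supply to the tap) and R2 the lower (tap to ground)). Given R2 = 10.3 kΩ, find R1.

R1 ≈ 7.33 kΩ

Required fraction k = V_out/V_in = 0.5844.
R1 = R2·(1/k − 1) = 10.3 × 0.7112 = 7.326 kΩ.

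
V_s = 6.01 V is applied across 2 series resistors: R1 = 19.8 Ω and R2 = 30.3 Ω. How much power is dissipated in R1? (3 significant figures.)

ΣR = 50.10 Ω → I = 6.01/50.10 = 0.1200 A.
P = I²R = 0.01439 × 19.8 = 0.2849 W.

P ≈ 0.285 W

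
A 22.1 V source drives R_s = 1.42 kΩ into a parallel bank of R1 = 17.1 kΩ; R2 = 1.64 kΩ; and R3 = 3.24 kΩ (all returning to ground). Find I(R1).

Combine the parallel branches: R_p = (1/17.1 + 1/1.64 + 1/3.24)⁻¹ = 1.024 kΩ.
V_A = 22.1 × 1.024/2.444 = 9.258 V.
I(R1) = V_A / R1 = 9.258/17.1 = 0.5414 mA.

I ≈ 0.541 mA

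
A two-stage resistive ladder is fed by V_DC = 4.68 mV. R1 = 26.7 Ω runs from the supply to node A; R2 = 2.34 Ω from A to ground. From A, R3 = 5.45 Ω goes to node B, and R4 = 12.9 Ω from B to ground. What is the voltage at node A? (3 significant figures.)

The second stage (R3 + R4 = 18.35 Ω) loads node A in parallel with R2.
Effective lower resistance at A: R2 ‖ 18.35 = 2.075 Ω.
So V_A = 4.68 × 0.07212 = 0.3375 mV.

V_A ≈ 0.338 mV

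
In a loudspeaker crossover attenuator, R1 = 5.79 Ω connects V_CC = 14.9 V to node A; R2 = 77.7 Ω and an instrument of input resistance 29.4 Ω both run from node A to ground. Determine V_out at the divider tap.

V_out ≈ 11.7 V

The load sits in parallel with R2, giving an effective lower resistance R2' = R2·R_L/(R2+R_L) = 21.33 Ω.
Now apply the divider: V_out = 14.9 × 0.7865 = 11.72 V.
(Unloaded it would be 13.9 V; the load pulls it down.)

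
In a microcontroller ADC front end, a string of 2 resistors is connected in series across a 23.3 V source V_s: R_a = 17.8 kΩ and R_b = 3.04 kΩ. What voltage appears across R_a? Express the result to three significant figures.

ΣR = 17.8 + 3.04 = 20.84 kΩ.
By the voltage-divider rule, V = 23.3 × 17.80/20.84 = 19.90 V.

V ≈ 19.9 V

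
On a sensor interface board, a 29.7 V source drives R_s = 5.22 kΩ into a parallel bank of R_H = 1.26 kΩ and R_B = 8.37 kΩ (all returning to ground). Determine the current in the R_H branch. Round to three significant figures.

I ≈ 4.09 mA

Parallel bank: R_p = 1/(1/1.26 + 1/8.37) = 1.095 kΩ.
V_A by voltage divider: V_A = 29.7 × 1.095/(5.22 + 1.095) = 5.150 V.
Branch current I = V_A/R_H = 5.150/1.26 = 4.088 mA.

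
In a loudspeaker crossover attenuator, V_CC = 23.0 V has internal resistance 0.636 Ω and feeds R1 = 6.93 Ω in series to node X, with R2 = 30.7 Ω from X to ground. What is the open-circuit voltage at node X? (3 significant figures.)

R1' = 0.636 + 6.93 = 7.566 Ω (source resistance + R1).
With X open, the divider is unloaded: V_th = 23.0 × 30.7/38.27 = 18.45 V.

V_th ≈ 18.5 V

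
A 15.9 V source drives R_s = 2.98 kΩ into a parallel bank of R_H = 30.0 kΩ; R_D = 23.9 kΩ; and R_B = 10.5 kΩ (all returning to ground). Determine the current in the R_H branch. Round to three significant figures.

I ≈ 0.351 mA

Combine the parallel branches: R_p = (1/30.0 + 1/23.9 + 1/10.5)⁻¹ = 5.868 kΩ.
Node voltage V_A = V_supply · R_p/(R_s + R_p) = 15.9 × 0.6632 = 10.54 V.
I(R_H) = V_A / R_H = 10.54/30.0 = 0.3515 mA.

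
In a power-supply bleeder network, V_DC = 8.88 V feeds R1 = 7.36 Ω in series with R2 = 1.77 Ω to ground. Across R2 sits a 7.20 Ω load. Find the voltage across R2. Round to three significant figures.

V_out ≈ 1.44 V

The load sits in parallel with R2, giving an effective lower resistance R2' = R2·R_L/(R2+R_L) = 1.421 Ω.
Voltage divider with the loaded lower leg: V_out = 8.88 × 1.421/(7.36 + 1.421) = 8.88 × 0.1618 = 1.437 V.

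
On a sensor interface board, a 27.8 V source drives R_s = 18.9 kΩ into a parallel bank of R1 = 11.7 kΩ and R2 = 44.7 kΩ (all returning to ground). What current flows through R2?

I ≈ 0.205 mA

Equivalent of the parallel group: R_p = 9.273 kΩ.
V_A by voltage divider: V_A = 27.8 × 9.273/(18.9 + 9.273) = 9.150 V.
I(R2) = V_A / R2 = 9.150/44.7 = 0.2047 mA.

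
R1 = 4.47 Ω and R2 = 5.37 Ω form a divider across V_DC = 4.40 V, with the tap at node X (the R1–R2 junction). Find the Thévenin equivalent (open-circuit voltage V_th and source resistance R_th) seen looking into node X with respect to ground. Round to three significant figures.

V_th is the unloaded tap voltage: V_DC · R2/(R1+R2) = 4.40 × 0.5457 = 2.401 V.
Zeroing V_DC shorts the top of R1 to ground, so R_th = R1 ‖ R2 = 2.439 Ω.

V_th ≈ 2.40 V, R_th ≈ 2.44 Ω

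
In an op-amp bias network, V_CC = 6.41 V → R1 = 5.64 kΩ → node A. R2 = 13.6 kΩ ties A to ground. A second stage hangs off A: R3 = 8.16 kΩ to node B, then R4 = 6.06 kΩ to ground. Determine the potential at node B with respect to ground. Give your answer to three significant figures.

Looking into the second stage from A: R3 + R4 = 14.22 kΩ appears in parallel with R2.
Effective lower resistance at A: R2 ‖ 14.22 = 6.952 kΩ.
V_A = 6.41 × 6.952/(5.64 + 6.952) = 3.539 V.
Stage 2 is unloaded, so V_B = V_A · R4/(R3+R4) = 3.539 × 6.06/14.22 = 1.508 V.

V_B ≈ 1.51 V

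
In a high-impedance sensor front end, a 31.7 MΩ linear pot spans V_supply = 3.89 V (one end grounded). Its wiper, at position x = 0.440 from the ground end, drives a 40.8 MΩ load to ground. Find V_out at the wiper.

Lower segment x·R_p = 13.95 MΩ; upper segment (1−x)·R_p = 17.75 MΩ.
R_L loads the lower segment: effective lower R = 10.39 MΩ.
V_out = 3.89 × 10.39/(17.75 + 10.39) = 1.437 V.

V_out ≈ 1.44 V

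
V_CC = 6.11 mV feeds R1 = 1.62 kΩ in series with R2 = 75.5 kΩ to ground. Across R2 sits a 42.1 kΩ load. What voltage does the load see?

V_out ≈ 5.76 mV

The load sits in parallel with R2, giving an effective lower resistance R2' = R2·R_L/(R2+R_L) = 27.03 kΩ.
Now apply the divider: V_out = 6.11 × 0.9435 = 5.764 mV.
(Unloaded it would be 5.98 mV; the load pulls it down.)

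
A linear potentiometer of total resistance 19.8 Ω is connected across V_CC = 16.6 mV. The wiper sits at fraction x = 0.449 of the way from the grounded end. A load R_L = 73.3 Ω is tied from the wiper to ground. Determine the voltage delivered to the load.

V_out ≈ 6.99 mV

Split the track: R_lower = x·R_p = 8.890 Ω, R_upper = (1−x)·R_p = 10.91 Ω.
Lower segment in parallel with the load: 8.890 ‖ 73.3 = 7.929 Ω.
Then V_out = V_CC · 7.929/(10.91 + 7.929) = 6.987 mV.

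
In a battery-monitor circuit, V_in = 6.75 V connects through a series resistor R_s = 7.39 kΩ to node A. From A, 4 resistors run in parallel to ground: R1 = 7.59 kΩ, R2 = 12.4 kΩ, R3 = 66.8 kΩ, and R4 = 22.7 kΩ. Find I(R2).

I ≈ 0.181 mA

Combine the parallel branches: R_p = (1/7.59 + 1/12.4 + 1/66.8 + 1/22.7)⁻¹ = 3.684 kΩ.
V_A = 6.75 × 3.684/11.07 = 2.246 V.
I(R2) = V_A / R2 = 2.246/12.4 = 0.1811 mA.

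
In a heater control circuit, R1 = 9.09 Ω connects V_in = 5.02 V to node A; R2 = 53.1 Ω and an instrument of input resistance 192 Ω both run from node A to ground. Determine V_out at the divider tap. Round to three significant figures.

V_out ≈ 4.12 V

The load sits in parallel with R2, giving an effective lower resistance R2' = R2·R_L/(R2+R_L) = 41.60 Ω.
Then V_out = V_in · R2'/(R1 + R2') = 5.02 × 41.60/50.69 = 4.120 V.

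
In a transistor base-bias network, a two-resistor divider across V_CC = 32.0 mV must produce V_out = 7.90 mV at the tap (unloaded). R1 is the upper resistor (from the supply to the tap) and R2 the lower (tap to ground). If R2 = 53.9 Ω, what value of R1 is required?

R1 ≈ 164 Ω

V_out/V_CC = R2/(R1+R2) = 0.2469.
R1 = R2·(1/k − 1) = 53.9 × 3.051 = 164.4 Ω.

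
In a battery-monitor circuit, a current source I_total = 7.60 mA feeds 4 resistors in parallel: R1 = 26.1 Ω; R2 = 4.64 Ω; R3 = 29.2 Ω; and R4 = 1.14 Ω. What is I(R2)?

ΣG = 1/26.1 + 1/4.64 + 1/29.2 + 1/1.14 = 1.165.
By the current-divider rule, I = I_total · G_k/ΣG = 7.60 × 0.1850 = 1.406 mA.

I ≈ 1.41 mA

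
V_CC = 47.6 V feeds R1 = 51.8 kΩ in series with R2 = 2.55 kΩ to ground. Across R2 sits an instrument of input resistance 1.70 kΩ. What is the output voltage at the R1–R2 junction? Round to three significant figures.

V_out ≈ 0.919 V

The load sits in parallel with R2, giving an effective lower resistance R2' = R2·R_L/(R2+R_L) = 1.020 kΩ.
Then V_out = V_CC · R2'/(R1 + R2') = 47.6 × 1.020/52.82 = 0.9192 V.
(Unloaded it would be 2.23 V; the load pulls it down.)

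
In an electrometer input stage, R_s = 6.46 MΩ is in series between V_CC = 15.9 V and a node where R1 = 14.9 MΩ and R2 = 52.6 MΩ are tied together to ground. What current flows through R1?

I ≈ 0.686 µA

Combine the parallel branches: R_p = (1/14.9 + 1/52.6)⁻¹ = 11.61 MΩ.
V_A = 15.9 × 11.61/18.07 = 10.22 V.
Branch current I = V_A/R1 = 10.22/14.9 = 0.6856 µA.
(Equivalently: I_total = 0.8799 µA, then current-divider fraction G_k/ΣG = 0.7793.)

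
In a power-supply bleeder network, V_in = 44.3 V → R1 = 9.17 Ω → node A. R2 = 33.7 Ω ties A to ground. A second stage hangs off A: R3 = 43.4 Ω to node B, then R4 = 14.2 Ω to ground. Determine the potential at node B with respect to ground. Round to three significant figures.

V_B ≈ 7.63 V

The second stage (R3 + R4 = 57.60 Ω) loads node A in parallel with R2.
R2 ‖ (R3+R4) = 21.26 Ω.
V_A = 44.3 × 21.26/(9.17 + 21.26) = 30.95 V.
V_B = V_A × 0.2465 = 7.630 V.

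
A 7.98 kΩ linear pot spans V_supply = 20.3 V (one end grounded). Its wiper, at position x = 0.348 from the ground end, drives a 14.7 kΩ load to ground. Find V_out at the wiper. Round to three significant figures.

The pot divides into 5.203 kΩ above the wiper and 2.777 kΩ below.
Lower segment in parallel with the load: 2.777 ‖ 14.7 = 2.336 kΩ.
Then V_out = V_supply · 2.336/(5.203 + 2.336) = 6.290 V.

V_out ≈ 6.29 V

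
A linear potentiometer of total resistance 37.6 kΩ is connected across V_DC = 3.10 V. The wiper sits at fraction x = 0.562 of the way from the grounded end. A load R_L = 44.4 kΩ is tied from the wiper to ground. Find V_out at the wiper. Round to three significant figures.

V_out ≈ 1.44 V

Split the track: R_lower = x·R_p = 21.13 kΩ, R_upper = (1−x)·R_p = 16.47 kΩ.
Lower segment in parallel with the load: 21.13 ‖ 44.4 = 14.32 kΩ.
Then V_out = V_DC · 14.32/(16.47 + 14.32) = 1.442 V.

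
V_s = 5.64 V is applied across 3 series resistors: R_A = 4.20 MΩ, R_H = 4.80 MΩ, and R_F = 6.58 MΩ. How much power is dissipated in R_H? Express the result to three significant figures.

ΣR = 15.58 MΩ → I = 5.64/15.58 = 0.3620 µA.
V(R_H) = I·R = 1.738 V; P = V·I = 1.738 × 0.3620 = 0.6290 µW.

P ≈ 0.629 µW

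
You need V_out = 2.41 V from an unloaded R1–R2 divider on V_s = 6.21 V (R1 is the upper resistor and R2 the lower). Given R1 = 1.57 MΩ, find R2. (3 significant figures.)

R2 ≈ 0.996 MΩ

Required fraction k = V_out/V_s = 0.3881.
Rearranging, R2 = R1·k/(1−k) = 1.57 × 0.6342 = 0.9957 MΩ.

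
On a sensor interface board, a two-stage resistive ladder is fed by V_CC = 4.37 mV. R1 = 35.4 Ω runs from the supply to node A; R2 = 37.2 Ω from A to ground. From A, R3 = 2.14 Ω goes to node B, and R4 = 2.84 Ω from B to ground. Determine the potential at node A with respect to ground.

Node A sees R2 in parallel with the series input of stage 2, R3 + R4 = 4.980 Ω.
Effective lower resistance at A: R2 ‖ 4.980 = 4.392 Ω.
First divider: V_A = V_CC · 4.392/(35.4 + 4.392) = 0.4823 mV.

V_A ≈ 0.482 mV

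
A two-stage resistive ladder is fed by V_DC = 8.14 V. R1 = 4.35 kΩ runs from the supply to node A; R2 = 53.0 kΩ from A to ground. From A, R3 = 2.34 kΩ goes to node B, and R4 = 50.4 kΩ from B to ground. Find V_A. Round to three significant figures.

V_A ≈ 6.99 V

Looking into the second stage from A: R3 + R4 = 52.74 kΩ appears in parallel with R2.
Effective lower resistance at A: R2 ‖ 52.74 = 26.43 kΩ.
So V_A = 8.14 × 0.8587 = 6.990 V.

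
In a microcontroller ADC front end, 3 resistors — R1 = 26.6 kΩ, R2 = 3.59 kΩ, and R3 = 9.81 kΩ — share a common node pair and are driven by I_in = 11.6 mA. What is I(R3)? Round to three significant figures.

Conductances: ΣG = 1/26.6 + 1/3.59 + 1/9.81 = 0.4181 (1/kΩ).
Current divider: I(R3) = I_in · G_k/ΣG = 11.6 × (0.1019/0.4181) = 11.6 × 0.2438 = 2.828 mA.

I ≈ 2.83 mA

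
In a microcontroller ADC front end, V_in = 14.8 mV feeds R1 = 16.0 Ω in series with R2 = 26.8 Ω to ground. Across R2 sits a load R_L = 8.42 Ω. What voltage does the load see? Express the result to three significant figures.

V_out ≈ 4.23 mV

R2 ‖ R_L = (26.8 × 8.42)/(26.8 + 8.42) = 6.407 Ω.
Voltage divider with the loaded lower leg: V_out = 14.8 × 6.407/(16.0 + 6.407) = 14.8 × 0.2859 = 4.232 mV.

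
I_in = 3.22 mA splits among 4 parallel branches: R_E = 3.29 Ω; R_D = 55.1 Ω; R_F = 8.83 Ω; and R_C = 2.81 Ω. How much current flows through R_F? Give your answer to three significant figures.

I ≈ 0.461 mA

Total conductance ΣG = 1/3.29 + 1/55.1 + 1/8.83 + 1/2.81 = 0.7912 (units of 1/Ω).
By the current-divider rule, I = I_in · G_k/ΣG = 3.22 × 0.1431 = 0.4609 mA.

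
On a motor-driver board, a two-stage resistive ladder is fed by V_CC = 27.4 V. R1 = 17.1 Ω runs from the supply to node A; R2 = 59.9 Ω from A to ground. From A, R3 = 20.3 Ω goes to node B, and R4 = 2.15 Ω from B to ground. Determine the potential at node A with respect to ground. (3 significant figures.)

The second stage (R3 + R4 = 22.45 Ω) loads node A in parallel with R2.
Effective lower resistance at A: R2 ‖ 22.45 = 16.33 Ω.
V_A = 27.4 × 16.33/(17.1 + 16.33) = 13.38 V.

V_A ≈ 13.4 V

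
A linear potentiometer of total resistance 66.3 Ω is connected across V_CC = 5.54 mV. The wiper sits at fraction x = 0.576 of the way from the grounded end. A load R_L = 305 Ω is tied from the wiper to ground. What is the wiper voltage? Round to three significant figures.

V_out ≈ 3.03 mV

Lower segment x·R_p = 38.19 Ω; upper segment (1−x)·R_p = 28.11 Ω.
(x·R_p) ‖ R_L = 33.94 Ω.
Loaded-divider output: V_out = 5.54 × 0.5470 = 3.030 mV.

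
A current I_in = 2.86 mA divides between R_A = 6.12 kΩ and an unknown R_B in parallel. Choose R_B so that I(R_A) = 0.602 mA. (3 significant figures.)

R_B ≈ 1.63 kΩ

In a two-way split, I_A/I_in = R_B/(R_A + R_B).
0.602/2.86 = R_B/(R_A + R_B) → R_B = R_A · (0.2105)/(1 − 0.2105) = 6.12 × 0.2666 = 1.632 kΩ.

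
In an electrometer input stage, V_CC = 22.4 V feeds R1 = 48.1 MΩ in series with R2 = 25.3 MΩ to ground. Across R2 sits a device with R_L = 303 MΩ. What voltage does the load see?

V_out ≈ 7.32 V

R2 ‖ R_L = (25.3 × 303)/(25.3 + 303) = 23.35 MΩ.
Now apply the divider: V_out = 22.4 × 0.3268 = 7.320 V.
(Unloaded it would be 7.72 V; the load pulls it down.)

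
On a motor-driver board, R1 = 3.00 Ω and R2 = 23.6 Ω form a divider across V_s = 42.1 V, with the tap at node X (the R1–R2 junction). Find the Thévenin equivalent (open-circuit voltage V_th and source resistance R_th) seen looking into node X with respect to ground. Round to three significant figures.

V_th ≈ 37.4 V, R_th ≈ 2.66 Ω

V_th is the unloaded tap voltage: V_s · R2/(R1+R2) = 42.1 × 0.8872 = 37.35 V.
Looking into X with the source shorted: R_th = R1·R2/(R1+R2) = 3.000 × 23.6/26.60 = 2.662 Ω.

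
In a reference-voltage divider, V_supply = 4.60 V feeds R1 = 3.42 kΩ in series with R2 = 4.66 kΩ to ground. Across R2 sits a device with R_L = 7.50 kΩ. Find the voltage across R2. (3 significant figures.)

The load sits in parallel with R2, giving an effective lower resistance R2' = R2·R_L/(R2+R_L) = 2.874 kΩ.
Now apply the divider: V_out = 4.60 × 0.4566 = 2.101 V.

V_out ≈ 2.10 V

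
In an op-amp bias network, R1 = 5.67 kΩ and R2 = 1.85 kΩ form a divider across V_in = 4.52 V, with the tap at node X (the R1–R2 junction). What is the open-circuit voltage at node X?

With X open, the divider is unloaded: V_th = 4.52 × 1.85/7.520 = 1.112 V.

V_th ≈ 1.11 V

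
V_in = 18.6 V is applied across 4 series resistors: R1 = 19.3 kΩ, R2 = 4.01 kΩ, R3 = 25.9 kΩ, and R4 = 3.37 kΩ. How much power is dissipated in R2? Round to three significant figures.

P ≈ 0.502 mW

The common current is I = 18.6/52.58 = 0.3537 mA.
P = I²R = 0.1251 × 4.01 = 0.5018 mW.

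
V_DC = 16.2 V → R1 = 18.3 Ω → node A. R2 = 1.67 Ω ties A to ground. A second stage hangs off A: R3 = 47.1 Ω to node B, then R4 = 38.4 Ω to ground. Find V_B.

V_B ≈ 0.598 V

Looking into the second stage from A: R3 + R4 = 85.50 Ω appears in parallel with R2.
Effective lower resistance at A: R2 ‖ 85.50 = 1.638 Ω.
V_A = 16.2 × 1.638/(18.3 + 1.638) = 1.331 V.
Stage 2 is unloaded, so V_B = V_A · R4/(R3+R4) = 1.331 × 38.4/85.50 = 0.5977 V.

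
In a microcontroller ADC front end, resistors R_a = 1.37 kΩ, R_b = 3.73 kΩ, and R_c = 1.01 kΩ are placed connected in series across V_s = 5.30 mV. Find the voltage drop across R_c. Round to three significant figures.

V ≈ 0.876 mV

Total series resistance ΣR = 1.37 + 3.73 + 1.01 = 6.110 kΩ.
V = V_s · R/ΣR = 5.30 × 0.1653 = 0.8761 mV.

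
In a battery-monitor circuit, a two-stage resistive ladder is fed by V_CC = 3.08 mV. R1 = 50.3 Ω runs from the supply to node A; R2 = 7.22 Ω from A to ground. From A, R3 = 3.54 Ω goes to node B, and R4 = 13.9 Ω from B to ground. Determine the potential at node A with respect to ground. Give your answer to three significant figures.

Node A sees R2 in parallel with the series input of stage 2, R3 + R4 = 17.44 Ω.
Effective lower resistance at A: R2 ‖ 17.44 = 5.106 Ω.
First divider: V_A = V_CC · 5.106/(50.3 + 5.106) = 0.2838 mV.

V_A ≈ 0.284 mV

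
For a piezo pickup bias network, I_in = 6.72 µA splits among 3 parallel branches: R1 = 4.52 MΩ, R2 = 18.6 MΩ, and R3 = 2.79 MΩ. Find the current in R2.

Conductances: ΣG = 1/4.52 + 1/18.6 + 1/2.79 = 0.6334 (1/MΩ).
By the current-divider rule, I = I_in · G_k/ΣG = 6.72 × 0.08488 = 0.5704 µA.

I ≈ 0.570 µA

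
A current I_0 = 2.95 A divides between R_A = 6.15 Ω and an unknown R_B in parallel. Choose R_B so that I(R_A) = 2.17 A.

In a two-way split, I_A/I_0 = R_B/(R_A + R_B).
With f = 0.7356, R_B = R_A · f/(1−f) = 6.15 × 2.782 = 17.11 Ω.

R_B ≈ 17.1 Ω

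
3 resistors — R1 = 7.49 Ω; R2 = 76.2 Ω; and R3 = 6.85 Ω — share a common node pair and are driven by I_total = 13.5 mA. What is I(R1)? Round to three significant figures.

ΣG = 1/7.49 + 1/76.2 + 1/6.85 = 0.2926.
By the current-divider rule, I = I_total · G_k/ΣG = 13.5 × 0.4563 = 6.160 mA.

I ≈ 6.16 mA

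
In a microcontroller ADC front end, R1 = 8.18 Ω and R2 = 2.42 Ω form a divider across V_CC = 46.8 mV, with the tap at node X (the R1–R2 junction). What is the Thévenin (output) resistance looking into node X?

R_th ≈ 1.87 Ω

Looking into X with the source shorted: R_th = R1·R2/(R1+R2) = 8.180 × 2.42/10.60 = 1.868 Ω.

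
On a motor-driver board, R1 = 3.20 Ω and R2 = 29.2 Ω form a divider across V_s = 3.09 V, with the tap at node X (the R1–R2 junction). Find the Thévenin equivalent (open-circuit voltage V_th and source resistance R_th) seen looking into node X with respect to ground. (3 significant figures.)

Open-circuit (no load on X): V_th = V_s · R2/(R1 + R2) = 3.09 × 29.2/(3.200 + 29.2) = 2.785 V.
Zeroing V_s shorts the top of R1 to ground, so R_th = R1 ‖ R2 = 2.884 Ω.

V_th ≈ 2.78 V, R_th ≈ 2.88 Ω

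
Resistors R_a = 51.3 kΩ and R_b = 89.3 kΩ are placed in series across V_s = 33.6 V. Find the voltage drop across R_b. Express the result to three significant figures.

Total series resistance ΣR = 51.3 + 89.3 = 140.6 kΩ.
V = V_s · R/ΣR = 33.6 × 0.6351 = 21.34 V.

V ≈ 21.3 V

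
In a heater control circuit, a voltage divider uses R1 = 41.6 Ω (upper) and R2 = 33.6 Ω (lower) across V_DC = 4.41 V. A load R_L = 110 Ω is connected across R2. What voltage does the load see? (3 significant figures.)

V_out ≈ 1.69 V

First combine the lower leg with the load: R2 ‖ R_L = 25.74 Ω.
Voltage divider with the loaded lower leg: V_out = 4.41 × 25.74/(41.6 + 25.74) = 4.41 × 0.3822 = 1.686 V.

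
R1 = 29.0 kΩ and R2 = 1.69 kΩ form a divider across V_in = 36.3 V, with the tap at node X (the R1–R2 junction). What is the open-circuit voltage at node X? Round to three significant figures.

V_th ≈ 2.00 V

V_th is the unloaded tap voltage: V_in · R2/(R1+R2) = 36.3 × 0.05507 = 1.999 V.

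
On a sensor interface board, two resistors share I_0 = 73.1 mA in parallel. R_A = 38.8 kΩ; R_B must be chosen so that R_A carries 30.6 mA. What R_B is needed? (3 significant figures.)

Two-branch current divider: I_A = I_0 · R_B/(R_A + R_B).
With f = 0.4186, R_B = R_A · f/(1−f) = 38.8 × 0.7200 = 27.94 kΩ.

R_B ≈ 27.9 kΩ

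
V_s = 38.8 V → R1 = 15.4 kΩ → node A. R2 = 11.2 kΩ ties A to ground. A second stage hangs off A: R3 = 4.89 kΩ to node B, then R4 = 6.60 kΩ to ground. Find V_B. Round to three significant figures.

V_B ≈ 6.00 V

The second stage (R3 + R4 = 11.49 kΩ) loads node A in parallel with R2.
Effective lower resistance at A: R2 ‖ 11.49 = 5.672 kΩ.
V_A = 38.8 × 5.672/(15.4 + 5.672) = 10.44 V.
Then the unloaded second divider: V_B = V_A × R4/(R3+R4) = 10.44 × 0.5744 = 5.999 V.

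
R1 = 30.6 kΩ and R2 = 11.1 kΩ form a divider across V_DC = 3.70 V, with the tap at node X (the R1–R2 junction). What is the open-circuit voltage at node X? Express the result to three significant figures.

V_th ≈ 0.985 V

Open-circuit (no load on X): V_th = V_DC · R2/(R1 + R2) = 3.70 × 11.1/(30.60 + 11.1) = 0.9849 V.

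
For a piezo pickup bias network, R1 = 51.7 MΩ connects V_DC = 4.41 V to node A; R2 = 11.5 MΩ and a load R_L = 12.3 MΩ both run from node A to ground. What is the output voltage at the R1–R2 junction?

V_out ≈ 0.455 V

First combine the lower leg with the load: R2 ‖ R_L = 5.943 MΩ.
Then V_out = V_DC · R2'/(R1 + R2') = 4.41 × 5.943/57.64 = 0.4547 V.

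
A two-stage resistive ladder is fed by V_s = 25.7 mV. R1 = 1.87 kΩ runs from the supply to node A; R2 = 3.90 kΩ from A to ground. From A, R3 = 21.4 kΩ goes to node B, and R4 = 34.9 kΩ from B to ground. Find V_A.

V_A ≈ 17.0 mV

The second stage (R3 + R4 = 56.30 kΩ) loads node A in parallel with R2.
R2 ‖ (R3+R4) = 3.647 kΩ.
First divider: V_A = V_s · 3.647/(1.87 + 3.647) = 16.99 mV.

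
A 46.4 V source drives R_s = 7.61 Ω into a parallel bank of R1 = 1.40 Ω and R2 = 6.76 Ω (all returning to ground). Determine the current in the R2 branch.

I ≈ 0.908 A

Equivalent of the parallel group: R_p = 1.160 Ω.
V_A by voltage divider: V_A = 46.4 × 1.160/(7.61 + 1.160) = 6.136 V.
I(R2) = V_A / R2 = 6.136/6.76 = 0.9077 A.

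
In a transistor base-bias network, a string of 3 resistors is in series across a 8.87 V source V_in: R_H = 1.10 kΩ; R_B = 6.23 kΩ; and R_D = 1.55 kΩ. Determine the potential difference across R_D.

Total series resistance ΣR = 1.10 + 6.23 + 1.55 = 8.880 kΩ.
Voltage divider: V = V_in · (1.550 / 8.880) = 8.87 × 0.1745 = 1.548 V.

V ≈ 1.55 V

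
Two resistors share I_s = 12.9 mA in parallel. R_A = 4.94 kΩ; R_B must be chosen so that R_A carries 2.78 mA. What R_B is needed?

Two-branch current divider: I_A = I_s · R_B/(R_A + R_B).
With f = 0.2155, R_B = R_A · f/(1−f) = 4.94 × 0.2747 = 1.357 kΩ.

R_B ≈ 1.36 kΩ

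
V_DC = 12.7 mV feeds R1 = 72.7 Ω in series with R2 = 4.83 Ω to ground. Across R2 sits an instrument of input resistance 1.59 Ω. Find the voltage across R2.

The load sits in parallel with R2, giving an effective lower resistance R2' = R2·R_L/(R2+R_L) = 1.196 Ω.
Then V_out = V_DC · R2'/(R1 + R2') = 12.7 × 1.196/73.90 = 0.2056 mV.

V_out ≈ 0.206 mV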